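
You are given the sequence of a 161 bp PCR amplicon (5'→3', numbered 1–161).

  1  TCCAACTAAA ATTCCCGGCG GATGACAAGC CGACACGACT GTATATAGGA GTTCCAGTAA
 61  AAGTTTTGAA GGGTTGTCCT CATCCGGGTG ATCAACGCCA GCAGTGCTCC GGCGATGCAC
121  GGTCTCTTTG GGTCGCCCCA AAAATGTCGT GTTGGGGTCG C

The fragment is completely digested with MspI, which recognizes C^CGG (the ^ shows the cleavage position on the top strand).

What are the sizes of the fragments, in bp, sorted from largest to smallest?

MspI sites (CCGG) start at positions 15, 84, 109.
MspI cuts after the first base of each site, so after positions 15, 84, 109.
Linear molecule, 3 cuts → 4 fragments:
  1–15 → 15 bp
  16–84 → 69 bp
  85–109 → 25 bp
  110–161 → 52 bp
Sorted largest to smallest: 69, 52, 25, 15 bp.

69, 52, 25, 15 bp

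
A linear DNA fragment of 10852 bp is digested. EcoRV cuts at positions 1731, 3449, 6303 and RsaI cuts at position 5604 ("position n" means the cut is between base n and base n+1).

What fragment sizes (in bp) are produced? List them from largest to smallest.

4549, 2155, 1731, 1718, 699 bp

Combined cut positions (sorted): 1731, 3449, 5604, 6303.
Linear molecule, 4 cuts → 5 fragments:
  1731 − 0 = 1731 bp
  3449 − 1731 = 1718 bp
  5604 − 3449 = 2155 bp
  6303 − 5604 = 699 bp
  10852 − 6303 = 4549 bp
Sorted largest to smallest: 4549, 2155, 1731, 1718, 699 bp.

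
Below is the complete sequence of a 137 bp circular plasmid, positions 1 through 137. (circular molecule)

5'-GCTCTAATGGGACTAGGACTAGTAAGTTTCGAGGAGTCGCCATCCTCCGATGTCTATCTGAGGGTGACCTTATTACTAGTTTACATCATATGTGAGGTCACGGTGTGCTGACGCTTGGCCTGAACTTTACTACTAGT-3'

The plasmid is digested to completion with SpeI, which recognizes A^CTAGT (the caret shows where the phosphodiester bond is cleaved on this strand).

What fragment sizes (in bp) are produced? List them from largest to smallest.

57, 57, 23 bp

SpeI sites (ACTAGT) start at positions 18, 75, 132.
SpeI cuts after the first base of each site, so after positions 18, 75, 132.
Circular molecule, 3 cuts → 3 fragments:
  19–75 → 57 bp
  76–132 → 57 bp
  133–137 then 1–18 → 5 + 18 = 23 bp
Sorted largest to smallest: 57, 57, 23 bp.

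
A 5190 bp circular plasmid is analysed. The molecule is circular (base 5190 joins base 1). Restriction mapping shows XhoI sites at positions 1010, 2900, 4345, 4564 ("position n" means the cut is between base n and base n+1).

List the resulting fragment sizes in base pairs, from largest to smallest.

Circular molecule, 4 cuts → 4 fragments:
  2900 − 1010 = 1890 bp
  4345 − 2900 = 1445 bp
  4564 − 4345 = 219 bp
  wrap: 5190 − 4564 + 1010 = 1636 bp
Sorted largest to smallest: 1890, 1636, 1445, 219 bp.

1890, 1636, 1445, 219 bp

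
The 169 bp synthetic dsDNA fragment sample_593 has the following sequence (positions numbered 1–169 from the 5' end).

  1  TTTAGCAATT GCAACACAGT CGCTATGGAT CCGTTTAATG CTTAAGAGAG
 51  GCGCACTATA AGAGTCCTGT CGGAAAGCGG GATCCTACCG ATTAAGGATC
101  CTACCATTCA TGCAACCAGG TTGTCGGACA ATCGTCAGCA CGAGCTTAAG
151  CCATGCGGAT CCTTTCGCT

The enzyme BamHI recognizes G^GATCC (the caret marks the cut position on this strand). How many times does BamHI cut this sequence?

4

GGATCC occurs starting at positions 27, 80, 96, 157.
BamHI cuts at 4 sites.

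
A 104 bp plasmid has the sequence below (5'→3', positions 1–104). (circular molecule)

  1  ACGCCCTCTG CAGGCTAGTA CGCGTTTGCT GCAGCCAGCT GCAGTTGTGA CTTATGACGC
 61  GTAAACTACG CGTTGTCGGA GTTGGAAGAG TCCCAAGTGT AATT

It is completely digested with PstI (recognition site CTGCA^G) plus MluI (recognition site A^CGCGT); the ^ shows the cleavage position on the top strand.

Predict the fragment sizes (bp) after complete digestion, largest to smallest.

PstI sites (CTGCAG) start at positions 8, 29, 39.
PstI cuts after base 5 of each site (before the last base), so after positions 12, 33, 43.
MluI sites (ACGCGT) start at positions 20, 57, 68.
MluI cuts after the first base of each site, so after positions 20, 57, 68.
Combined cut positions: 12, 20, 33, 43, 57, 68.
Circular molecule, 6 cuts → 6 fragments:
  13–20 → 8 bp
  21–33 → 13 bp
  34–43 → 10 bp
  44–57 → 14 bp
  58–68 → 11 bp
  69–104 then 1–12 → 36 + 12 = 48 bp
Sorted largest to smallest: 48, 14, 13, 11, 10, 8 bp.

48, 14, 13, 11, 10, 8 bp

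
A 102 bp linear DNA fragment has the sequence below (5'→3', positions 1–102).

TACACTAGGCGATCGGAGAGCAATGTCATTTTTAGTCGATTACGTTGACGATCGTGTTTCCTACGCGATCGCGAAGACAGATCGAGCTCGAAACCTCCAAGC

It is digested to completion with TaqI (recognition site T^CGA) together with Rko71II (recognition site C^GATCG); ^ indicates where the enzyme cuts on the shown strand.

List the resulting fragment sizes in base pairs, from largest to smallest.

TaqI sites (TCGA) start at positions 36, 82, 88.
TaqI cuts after the first base of each site, so after positions 36, 82, 88.
Rko71II sites (CGATCG) start at positions 10, 49, 66.
Rko71II cuts after the first base of each site, so after positions 10, 49, 66.
Combined cut positions: 10, 36, 49, 66, 82, 88.
Linear molecule, 6 cuts → 7 fragments:
  1–10 → 10 bp
  11–36 → 26 bp
  37–49 → 13 bp
  50–66 → 17 bp
  67–82 → 16 bp
  83–88 → 6 bp
  89–102 → 14 bp
Sorted largest to smallest: 26, 17, 16, 14, 13, 10, 6 bp.

26, 17, 16, 14, 13, 10, 6 bp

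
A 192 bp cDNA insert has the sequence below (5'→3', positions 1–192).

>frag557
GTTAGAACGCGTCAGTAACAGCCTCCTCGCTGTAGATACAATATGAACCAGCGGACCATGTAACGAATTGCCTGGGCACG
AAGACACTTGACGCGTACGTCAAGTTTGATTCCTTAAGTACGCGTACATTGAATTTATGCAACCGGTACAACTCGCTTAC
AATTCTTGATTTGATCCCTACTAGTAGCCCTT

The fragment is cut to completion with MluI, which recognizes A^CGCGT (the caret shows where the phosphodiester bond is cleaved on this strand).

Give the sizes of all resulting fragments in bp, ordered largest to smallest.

MluI sites (ACGCGT) start at positions 7, 91, 120.
MluI cuts after the first base of each site, so after positions 7, 91, 120.
Linear molecule, 3 cuts → 4 fragments:
  1–7 → 7 bp
  8–91 → 84 bp
  92–120 → 29 bp
  121–192 → 72 bp
Sorted largest to smallest: 84, 72, 29, 7 bp.

84, 72, 29, 7 bp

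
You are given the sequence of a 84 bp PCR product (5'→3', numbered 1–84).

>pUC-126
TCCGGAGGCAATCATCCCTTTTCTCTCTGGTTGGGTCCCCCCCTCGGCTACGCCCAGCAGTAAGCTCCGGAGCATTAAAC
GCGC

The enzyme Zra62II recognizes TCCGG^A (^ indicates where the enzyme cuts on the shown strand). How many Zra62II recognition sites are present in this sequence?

TCCGGA occurs starting at positions 1, 66.
Zra62II cuts at 2 sites.

2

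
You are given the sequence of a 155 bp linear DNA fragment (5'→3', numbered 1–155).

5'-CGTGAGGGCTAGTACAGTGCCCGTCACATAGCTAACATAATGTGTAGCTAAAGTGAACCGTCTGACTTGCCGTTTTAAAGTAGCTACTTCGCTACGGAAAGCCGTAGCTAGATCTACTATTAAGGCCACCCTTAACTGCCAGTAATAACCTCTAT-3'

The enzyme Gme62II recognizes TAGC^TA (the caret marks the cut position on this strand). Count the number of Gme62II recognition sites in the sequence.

4

TAGCTA occurs starting at positions 29, 45, 81, 105.
Gme62II cuts at 4 sites.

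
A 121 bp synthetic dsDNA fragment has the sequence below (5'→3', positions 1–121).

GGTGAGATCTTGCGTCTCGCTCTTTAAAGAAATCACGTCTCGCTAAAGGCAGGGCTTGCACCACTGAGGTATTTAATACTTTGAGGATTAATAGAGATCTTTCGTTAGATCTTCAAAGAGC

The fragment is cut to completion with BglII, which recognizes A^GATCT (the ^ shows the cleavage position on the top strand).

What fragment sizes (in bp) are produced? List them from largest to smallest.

90, 14, 12, 5 bp

BglII sites (AGATCT) start at positions 5, 95, 107.
BglII cuts after the first base of each site, so after positions 5, 95, 107.
Linear molecule, 3 cuts → 4 fragments:
  1–5 → 5 bp
  6–95 → 90 bp
  96–107 → 12 bp
  108–121 → 14 bp
Sorted largest to smallest: 90, 14, 12, 5 bp.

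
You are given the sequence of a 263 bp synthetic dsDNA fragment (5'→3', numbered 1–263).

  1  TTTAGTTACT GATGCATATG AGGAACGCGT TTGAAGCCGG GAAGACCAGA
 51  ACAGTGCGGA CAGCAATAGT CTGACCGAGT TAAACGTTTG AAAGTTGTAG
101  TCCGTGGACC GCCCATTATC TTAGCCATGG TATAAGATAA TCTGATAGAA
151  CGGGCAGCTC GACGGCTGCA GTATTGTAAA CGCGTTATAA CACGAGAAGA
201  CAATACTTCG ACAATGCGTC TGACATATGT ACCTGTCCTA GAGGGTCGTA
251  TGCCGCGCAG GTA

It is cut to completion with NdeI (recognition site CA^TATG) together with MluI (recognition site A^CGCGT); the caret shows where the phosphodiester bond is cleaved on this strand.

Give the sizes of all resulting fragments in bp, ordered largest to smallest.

NdeI sites (CATATG) start at positions 15, 224.
NdeI cuts after base 2 of each site, so after positions 16, 225.
MluI sites (ACGCGT) start at positions 25, 180.
MluI cuts after the first base of each site, so after positions 25, 180.
Combined cut positions: 16, 25, 180, 225.
Linear molecule, 4 cuts → 5 fragments:
  1–16 → 16 bp
  17–25 → 9 bp
  26–180 → 155 bp
  181–225 → 45 bp
  226–263 → 38 bp
Sorted largest to smallest: 155, 45, 38, 16, 9 bp.

155, 45, 38, 16, 9 bp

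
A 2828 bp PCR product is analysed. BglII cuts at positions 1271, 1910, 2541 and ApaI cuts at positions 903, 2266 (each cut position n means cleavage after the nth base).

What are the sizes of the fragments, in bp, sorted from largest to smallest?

Combined cut positions (sorted): 903, 1271, 1910, 2266, 2541.
Linear molecule, 5 cuts → 6 fragments:
  903 − 0 = 903 bp
  1271 − 903 = 368 bp
  1910 − 1271 = 639 bp
  2266 − 1910 = 356 bp
  2541 − 2266 = 275 bp
  2828 − 2541 = 287 bp
Sorted largest to smallest: 903, 639, 368, 356, 287, 275 bp.

903, 639, 368, 356, 287, 275 bp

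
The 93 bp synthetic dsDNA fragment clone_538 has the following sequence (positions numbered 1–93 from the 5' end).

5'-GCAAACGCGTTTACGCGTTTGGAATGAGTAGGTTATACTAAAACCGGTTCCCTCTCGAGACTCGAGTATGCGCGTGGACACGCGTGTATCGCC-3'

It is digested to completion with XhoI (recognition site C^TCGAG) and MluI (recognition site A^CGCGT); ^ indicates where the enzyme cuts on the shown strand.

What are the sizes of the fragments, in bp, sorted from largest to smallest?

XhoI sites (CTCGAG) start at positions 54, 61.
XhoI cuts after the first base of each site, so after positions 54, 61.
MluI sites (ACGCGT) start at positions 5, 13, 80.
MluI cuts after the first base of each site, so after positions 5, 13, 80.
Combined cut positions: 5, 13, 54, 61, 80.
Linear molecule, 5 cuts → 6 fragments:
  1–5 → 5 bp
  6–13 → 8 bp
  14–54 → 41 bp
  55–61 → 7 bp
  62–80 → 19 bp
  81–93 → 13 bp
Sorted largest to smallest: 41, 19, 13, 8, 7, 5 bp.

41, 19, 13, 8, 7, 5 bp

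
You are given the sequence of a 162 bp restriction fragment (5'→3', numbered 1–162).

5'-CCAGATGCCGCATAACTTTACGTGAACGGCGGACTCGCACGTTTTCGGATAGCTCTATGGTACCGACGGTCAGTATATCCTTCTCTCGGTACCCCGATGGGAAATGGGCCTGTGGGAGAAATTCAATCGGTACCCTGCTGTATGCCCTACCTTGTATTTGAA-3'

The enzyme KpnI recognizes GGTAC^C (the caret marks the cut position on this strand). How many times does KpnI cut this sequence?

GGTACC occurs starting at positions 59, 88, 129.
KpnI cuts at 3 sites.

3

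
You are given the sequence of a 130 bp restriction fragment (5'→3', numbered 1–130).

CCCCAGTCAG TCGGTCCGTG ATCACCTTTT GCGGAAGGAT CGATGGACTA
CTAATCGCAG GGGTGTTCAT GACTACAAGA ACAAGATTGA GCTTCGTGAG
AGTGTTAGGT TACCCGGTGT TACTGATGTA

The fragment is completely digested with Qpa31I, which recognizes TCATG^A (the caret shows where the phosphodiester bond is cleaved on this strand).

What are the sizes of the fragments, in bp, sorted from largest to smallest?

The Qpa31I site (TCATGA) starts at position 67.
Qpa31I cuts after base 5 of each site (before the last base), so after position 71.
Linear molecule, 1 cut → 2 fragments:
  1–71 → 71 bp
  72–130 → 59 bp
Sorted largest to smallest: 71, 59 bp.

71, 59 bp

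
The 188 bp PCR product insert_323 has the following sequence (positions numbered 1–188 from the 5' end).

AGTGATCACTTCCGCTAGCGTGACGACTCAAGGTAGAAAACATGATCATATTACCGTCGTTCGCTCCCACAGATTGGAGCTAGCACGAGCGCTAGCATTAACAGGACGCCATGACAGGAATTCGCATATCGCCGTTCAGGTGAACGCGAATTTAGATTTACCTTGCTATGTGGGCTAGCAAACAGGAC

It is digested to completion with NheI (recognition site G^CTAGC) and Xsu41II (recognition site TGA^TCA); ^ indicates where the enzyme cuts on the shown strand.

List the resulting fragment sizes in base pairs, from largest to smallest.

NheI sites (GCTAGC) start at positions 14, 79, 91, 174.
NheI cuts after the first base of each site, so after positions 14, 79, 91, 174.
Xsu41II sites (TGATCA) start at positions 3, 43.
Xsu41II cuts after base 3 of each site, so after positions 5, 45.
Combined cut positions: 5, 14, 45, 79, 91, 174.
Linear molecule, 6 cuts → 7 fragments:
  1–5 → 5 bp
  6–14 → 9 bp
  15–45 → 31 bp
  46–79 → 34 bp
  80–91 → 12 bp
  92–174 → 83 bp
  175–188 → 14 bp
Sorted largest to smallest: 83, 34, 31, 14, 12, 9, 5 bp.

83, 34, 31, 14, 12, 9, 5 bp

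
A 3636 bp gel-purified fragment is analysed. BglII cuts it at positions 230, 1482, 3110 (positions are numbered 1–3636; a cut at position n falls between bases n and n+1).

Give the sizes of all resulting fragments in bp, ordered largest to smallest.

Linear molecule, 3 cuts → 4 fragments:
  230 − 0 = 230 bp
  1482 − 230 = 1252 bp
  3110 − 1482 = 1628 bp
  3636 − 3110 = 526 bp
Sorted largest to smallest: 1628, 1252, 526, 230 bp.

1628, 1252, 526, 230 bp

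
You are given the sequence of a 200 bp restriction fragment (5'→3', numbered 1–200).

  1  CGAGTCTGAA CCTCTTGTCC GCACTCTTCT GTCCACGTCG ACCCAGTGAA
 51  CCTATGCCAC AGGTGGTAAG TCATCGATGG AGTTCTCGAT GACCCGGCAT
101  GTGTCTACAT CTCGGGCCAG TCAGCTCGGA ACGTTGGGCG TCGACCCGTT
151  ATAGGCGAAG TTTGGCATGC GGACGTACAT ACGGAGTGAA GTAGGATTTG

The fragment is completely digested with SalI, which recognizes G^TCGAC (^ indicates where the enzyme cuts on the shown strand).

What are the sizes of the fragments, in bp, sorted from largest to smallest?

103, 60, 37 bp

SalI sites (GTCGAC) start at positions 37, 140.
SalI cuts after the first base of each site, so after positions 37, 140.
Linear molecule, 2 cuts → 3 fragments:
  1–37 → 37 bp
  38–140 → 103 bp
  141–200 → 60 bp
Sorted largest to smallest: 103, 60, 37 bp.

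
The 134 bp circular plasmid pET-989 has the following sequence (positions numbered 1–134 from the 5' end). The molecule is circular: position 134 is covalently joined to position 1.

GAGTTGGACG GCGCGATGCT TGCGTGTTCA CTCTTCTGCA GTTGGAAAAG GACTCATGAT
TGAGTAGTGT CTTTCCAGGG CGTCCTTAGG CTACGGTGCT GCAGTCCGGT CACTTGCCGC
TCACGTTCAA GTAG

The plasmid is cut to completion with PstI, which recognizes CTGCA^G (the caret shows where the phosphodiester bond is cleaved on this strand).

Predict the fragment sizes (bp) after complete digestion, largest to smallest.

71, 63 bp

PstI sites (CTGCAG) start at positions 36, 99.
PstI cuts after base 5 of each site (before the last base), so after positions 40, 103.
Circular molecule, 2 cuts → 2 fragments:
  41–103 → 63 bp
  104–134 then 1–40 → 31 + 40 = 71 bp
Sorted largest to smallest: 71, 63 bp.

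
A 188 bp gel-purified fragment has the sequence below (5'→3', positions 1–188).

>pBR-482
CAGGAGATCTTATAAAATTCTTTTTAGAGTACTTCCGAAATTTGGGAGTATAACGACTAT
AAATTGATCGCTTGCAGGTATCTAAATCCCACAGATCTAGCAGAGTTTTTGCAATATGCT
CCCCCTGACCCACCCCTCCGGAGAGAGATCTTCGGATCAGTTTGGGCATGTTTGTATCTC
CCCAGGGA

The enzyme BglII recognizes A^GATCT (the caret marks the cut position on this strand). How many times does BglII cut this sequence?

3

AGATCT occurs starting at positions 5, 93, 146.
BglII cuts at 3 sites.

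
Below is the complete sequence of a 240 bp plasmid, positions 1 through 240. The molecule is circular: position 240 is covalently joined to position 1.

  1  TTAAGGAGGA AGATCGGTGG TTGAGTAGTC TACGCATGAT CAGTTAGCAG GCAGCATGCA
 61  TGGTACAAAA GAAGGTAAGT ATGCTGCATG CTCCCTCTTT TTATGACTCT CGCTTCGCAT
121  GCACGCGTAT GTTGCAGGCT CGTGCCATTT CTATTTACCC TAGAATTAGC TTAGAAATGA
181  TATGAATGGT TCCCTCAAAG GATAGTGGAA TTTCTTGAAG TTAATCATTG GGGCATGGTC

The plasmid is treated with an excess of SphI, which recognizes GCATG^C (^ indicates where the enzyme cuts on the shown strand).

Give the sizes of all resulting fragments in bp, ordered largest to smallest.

177, 32, 31 bp

SphI sites (GCATGC) start at positions 54, 86, 117.
SphI cuts after base 5 of each site (before the last base), so after positions 58, 90, 121.
Circular molecule, 3 cuts → 3 fragments:
  59–90 → 32 bp
  91–121 → 31 bp
  122–240 then 1–58 → 119 + 58 = 177 bp
Sorted largest to smallest: 177, 32, 31 bp.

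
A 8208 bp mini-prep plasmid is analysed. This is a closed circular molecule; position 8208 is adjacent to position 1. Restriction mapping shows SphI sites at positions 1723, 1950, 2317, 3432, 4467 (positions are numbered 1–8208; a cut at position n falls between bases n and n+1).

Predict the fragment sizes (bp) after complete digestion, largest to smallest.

5464, 1115, 1035, 367, 227 bp

Circular molecule, 5 cuts → 5 fragments:
  1950 − 1723 = 227 bp
  2317 − 1950 = 367 bp
  3432 − 2317 = 1115 bp
  4467 − 3432 = 1035 bp
  wrap: 8208 − 4467 + 1723 = 5464 bp
Sorted largest to smallest: 5464, 1115, 1035, 367, 227 bp.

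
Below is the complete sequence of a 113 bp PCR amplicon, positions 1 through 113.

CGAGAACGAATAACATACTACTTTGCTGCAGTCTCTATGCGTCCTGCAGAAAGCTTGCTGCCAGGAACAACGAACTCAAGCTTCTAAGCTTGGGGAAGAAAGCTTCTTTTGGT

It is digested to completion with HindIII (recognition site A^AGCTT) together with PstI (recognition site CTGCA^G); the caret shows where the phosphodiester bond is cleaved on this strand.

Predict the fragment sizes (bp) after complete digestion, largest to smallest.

HindIII sites (AAGCTT) start at positions 51, 78, 86, 100.
HindIII cuts after the first base of each site, so after positions 51, 78, 86, 100.
PstI sites (CTGCAG) start at positions 26, 44.
PstI cuts after base 5 of each site (before the last base), so after positions 30, 48.
Combined cut positions: 30, 48, 51, 78, 86, 100.
Linear molecule, 6 cuts → 7 fragments:
  1–30 → 30 bp
  31–48 → 18 bp
  49–51 → 3 bp
  52–78 → 27 bp
  79–86 → 8 bp
  87–100 → 14 bp
  101–113 → 13 bp
Sorted largest to smallest: 30, 27, 18, 14, 13, 8, 3 bp.

30, 27, 18, 14, 13, 8, 3 bp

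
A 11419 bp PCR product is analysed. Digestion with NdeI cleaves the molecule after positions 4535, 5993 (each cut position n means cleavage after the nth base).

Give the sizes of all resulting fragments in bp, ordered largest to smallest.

Linear molecule, 2 cuts → 3 fragments:
  4535 − 0 = 4535 bp
  5993 − 4535 = 1458 bp
  11419 − 5993 = 5426 bp
Sorted largest to smallest: 5426, 4535, 1458 bp.

5426, 4535, 1458 bp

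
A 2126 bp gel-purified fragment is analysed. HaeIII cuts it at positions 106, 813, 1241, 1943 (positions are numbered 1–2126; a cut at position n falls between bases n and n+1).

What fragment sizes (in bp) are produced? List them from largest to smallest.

707, 702, 428, 183, 106 bp

Linear molecule, 4 cuts → 5 fragments:
  106 − 0 = 106 bp
  813 − 106 = 707 bp
  1241 − 813 = 428 bp
  1943 − 1241 = 702 bp
  2126 − 1943 = 183 bp
Sorted largest to smallest: 707, 702, 428, 183, 106 bp.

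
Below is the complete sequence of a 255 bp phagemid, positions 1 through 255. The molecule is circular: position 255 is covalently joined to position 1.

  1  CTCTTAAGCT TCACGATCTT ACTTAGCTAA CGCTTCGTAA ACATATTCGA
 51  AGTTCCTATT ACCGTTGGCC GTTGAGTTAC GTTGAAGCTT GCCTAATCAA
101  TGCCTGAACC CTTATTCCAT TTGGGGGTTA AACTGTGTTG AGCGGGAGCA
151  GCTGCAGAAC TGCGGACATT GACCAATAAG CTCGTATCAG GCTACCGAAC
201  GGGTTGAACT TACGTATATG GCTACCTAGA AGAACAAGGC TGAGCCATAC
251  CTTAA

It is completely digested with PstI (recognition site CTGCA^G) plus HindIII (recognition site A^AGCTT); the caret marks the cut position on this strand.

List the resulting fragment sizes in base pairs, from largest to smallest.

The PstI site (CTGCAG) starts at position 152.
PstI cuts after base 5 of each site (before the last base), so after position 156.
HindIII sites (AAGCTT) start at positions 6, 85.
HindIII cuts after the first base of each site, so after positions 6, 85.
Combined cut positions: 6, 85, 156.
Circular molecule, 3 cuts → 3 fragments:
  7–85 → 79 bp
  86–156 → 71 bp
  157–255 then 1–6 → 99 + 6 = 105 bp
Sorted largest to smallest: 105, 79, 71 bp.

105, 79, 71 bp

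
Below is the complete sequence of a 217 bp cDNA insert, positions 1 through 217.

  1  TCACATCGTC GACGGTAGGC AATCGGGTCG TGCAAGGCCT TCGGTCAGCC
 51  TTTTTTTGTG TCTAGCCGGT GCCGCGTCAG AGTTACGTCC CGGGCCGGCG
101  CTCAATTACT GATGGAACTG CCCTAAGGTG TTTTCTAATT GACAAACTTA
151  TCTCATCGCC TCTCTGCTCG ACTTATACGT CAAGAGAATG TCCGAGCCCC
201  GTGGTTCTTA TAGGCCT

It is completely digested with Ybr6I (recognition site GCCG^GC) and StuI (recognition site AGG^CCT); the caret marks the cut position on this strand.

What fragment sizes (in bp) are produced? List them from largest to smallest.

The Ybr6I site (GCCGGC) starts at position 94.
Ybr6I cuts after base 4 of each site, so after position 97.
StuI sites (AGGCCT) start at positions 35, 212.
StuI cuts after base 3 of each site, so after positions 37, 214.
Combined cut positions: 37, 97, 214.
Linear molecule, 3 cuts → 4 fragments:
  1–37 → 37 bp
  38–97 → 60 bp
  98–214 → 117 bp
  215–217 → 3 bp
Sorted largest to smallest: 117, 60, 37, 3 bp.

117, 60, 37, 3 bp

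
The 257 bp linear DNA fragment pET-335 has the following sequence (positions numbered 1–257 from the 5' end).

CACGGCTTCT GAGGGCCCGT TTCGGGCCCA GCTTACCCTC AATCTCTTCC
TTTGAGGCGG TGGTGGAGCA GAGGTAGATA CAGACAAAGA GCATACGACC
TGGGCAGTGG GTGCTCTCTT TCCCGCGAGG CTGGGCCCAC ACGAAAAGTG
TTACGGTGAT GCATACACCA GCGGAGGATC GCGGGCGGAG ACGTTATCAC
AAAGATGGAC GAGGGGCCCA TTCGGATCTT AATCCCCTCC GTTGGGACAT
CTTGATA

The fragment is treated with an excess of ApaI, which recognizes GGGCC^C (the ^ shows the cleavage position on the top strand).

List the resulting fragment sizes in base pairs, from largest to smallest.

109, 81, 39, 17, 11 bp

ApaI sites (GGGCCC) start at positions 13, 24, 133, 214.
ApaI cuts after base 5 of each site (before the last base), so after positions 17, 28, 137, 218.
Linear molecule, 4 cuts → 5 fragments:
  1–17 → 17 bp
  18–28 → 11 bp
  29–137 → 109 bp
  138–218 → 81 bp
  219–257 → 39 bp
Sorted largest to smallest: 109, 81, 39, 17, 11 bp.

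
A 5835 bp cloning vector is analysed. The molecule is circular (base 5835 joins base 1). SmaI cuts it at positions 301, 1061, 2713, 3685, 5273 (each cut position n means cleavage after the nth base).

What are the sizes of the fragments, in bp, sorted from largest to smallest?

Circular molecule, 5 cuts → 5 fragments:
  1061 − 301 = 760 bp
  2713 − 1061 = 1652 bp
  3685 − 2713 = 972 bp
  5273 − 3685 = 1588 bp
  wrap: 5835 − 5273 + 301 = 863 bp
Sorted largest to smallest: 1652, 1588, 972, 863, 760 bp.

1652, 1588, 972, 863, 760 bp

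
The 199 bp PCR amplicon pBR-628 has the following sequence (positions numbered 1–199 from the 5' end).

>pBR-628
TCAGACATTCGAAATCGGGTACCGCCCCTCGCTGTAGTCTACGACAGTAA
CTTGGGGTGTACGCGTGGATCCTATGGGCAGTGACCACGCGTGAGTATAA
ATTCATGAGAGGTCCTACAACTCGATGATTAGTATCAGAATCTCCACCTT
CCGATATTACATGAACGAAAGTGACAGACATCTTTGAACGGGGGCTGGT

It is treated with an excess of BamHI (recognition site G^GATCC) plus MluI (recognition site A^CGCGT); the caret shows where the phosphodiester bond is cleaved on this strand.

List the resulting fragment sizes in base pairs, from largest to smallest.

The BamHI site (GGATCC) starts at position 67.
BamHI cuts after the first base of each site, so after position 67.
MluI sites (ACGCGT) start at positions 61, 87.
MluI cuts after the first base of each site, so after positions 61, 87.
Combined cut positions: 61, 67, 87.
Linear molecule, 3 cuts → 4 fragments:
  1–61 → 61 bp
  62–67 → 6 bp
  68–87 → 20 bp
  88–199 → 112 bp
Sorted largest to smallest: 112, 61, 20, 6 bp.

112, 61, 20, 6 bp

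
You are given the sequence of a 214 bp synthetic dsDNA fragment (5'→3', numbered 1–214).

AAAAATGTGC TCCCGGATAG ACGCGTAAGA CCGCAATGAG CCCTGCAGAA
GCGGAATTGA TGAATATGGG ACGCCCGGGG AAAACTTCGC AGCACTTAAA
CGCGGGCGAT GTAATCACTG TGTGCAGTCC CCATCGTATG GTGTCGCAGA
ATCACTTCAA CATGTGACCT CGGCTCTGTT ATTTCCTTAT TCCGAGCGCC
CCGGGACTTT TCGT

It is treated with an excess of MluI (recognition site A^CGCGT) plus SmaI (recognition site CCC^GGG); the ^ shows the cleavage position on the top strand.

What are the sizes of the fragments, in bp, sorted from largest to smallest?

126, 55, 21, 12 bp

The MluI site (ACGCGT) starts at position 21.
MluI cuts after the first base of each site, so after position 21.
SmaI sites (CCCGGG) start at positions 74, 200.
SmaI cuts after base 3 of each site, so after positions 76, 202.
Combined cut positions: 21, 76, 202.
Linear molecule, 3 cuts → 4 fragments:
  1–21 → 21 bp
  22–76 → 55 bp
  77–202 → 126 bp
  203–214 → 12 bp
Sorted largest to smallest: 126, 55, 21, 12 bp.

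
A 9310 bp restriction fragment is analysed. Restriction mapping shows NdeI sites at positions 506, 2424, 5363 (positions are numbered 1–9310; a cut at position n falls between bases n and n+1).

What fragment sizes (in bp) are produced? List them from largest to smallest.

3947, 2939, 1918, 506 bp

Linear molecule, 3 cuts → 4 fragments:
  506 − 0 = 506 bp
  2424 − 506 = 1918 bp
  5363 − 2424 = 2939 bp
  9310 − 5363 = 3947 bp
Sorted largest to smallest: 3947, 2939, 1918, 506 bp.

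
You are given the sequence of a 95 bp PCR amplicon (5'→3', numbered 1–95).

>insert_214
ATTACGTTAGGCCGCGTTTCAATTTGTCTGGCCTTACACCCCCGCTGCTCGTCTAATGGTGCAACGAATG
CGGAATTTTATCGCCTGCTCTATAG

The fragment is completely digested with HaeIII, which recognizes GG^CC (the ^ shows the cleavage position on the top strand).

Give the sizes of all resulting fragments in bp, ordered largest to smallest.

64, 20, 11 bp

HaeIII sites (GGCC) start at positions 10, 30.
HaeIII cuts after base 2 of each site, so after positions 11, 31.
Linear molecule, 2 cuts → 3 fragments:
  1–11 → 11 bp
  12–31 → 20 bp
  32–95 → 64 bp
Sorted largest to smallest: 64, 20, 11 bp.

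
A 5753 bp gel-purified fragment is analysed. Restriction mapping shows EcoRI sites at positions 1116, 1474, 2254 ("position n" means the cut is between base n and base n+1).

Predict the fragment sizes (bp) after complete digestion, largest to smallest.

3499, 1116, 780, 358 bp

Linear molecule, 3 cuts → 4 fragments:
  1116 − 0 = 1116 bp
  1474 − 1116 = 358 bp
  2254 − 1474 = 780 bp
  5753 − 2254 = 3499 bp
Sorted largest to smallest: 3499, 1116, 780, 358 bp.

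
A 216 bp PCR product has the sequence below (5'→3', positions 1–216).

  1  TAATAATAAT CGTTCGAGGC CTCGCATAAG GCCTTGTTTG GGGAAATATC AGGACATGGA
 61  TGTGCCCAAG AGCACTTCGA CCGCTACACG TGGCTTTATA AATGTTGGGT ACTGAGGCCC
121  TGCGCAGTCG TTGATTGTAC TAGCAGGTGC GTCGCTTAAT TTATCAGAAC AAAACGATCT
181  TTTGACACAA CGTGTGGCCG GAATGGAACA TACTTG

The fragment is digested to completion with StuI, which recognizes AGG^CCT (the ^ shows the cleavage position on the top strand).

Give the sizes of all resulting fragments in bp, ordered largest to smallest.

185, 19, 12 bp

StuI sites (AGGCCT) start at positions 17, 29.
StuI cuts after base 3 of each site, so after positions 19, 31.
Linear molecule, 2 cuts → 3 fragments:
  1–19 → 19 bp
  20–31 → 12 bp
  32–216 → 185 bp
Sorted largest to smallest: 185, 19, 12 bp.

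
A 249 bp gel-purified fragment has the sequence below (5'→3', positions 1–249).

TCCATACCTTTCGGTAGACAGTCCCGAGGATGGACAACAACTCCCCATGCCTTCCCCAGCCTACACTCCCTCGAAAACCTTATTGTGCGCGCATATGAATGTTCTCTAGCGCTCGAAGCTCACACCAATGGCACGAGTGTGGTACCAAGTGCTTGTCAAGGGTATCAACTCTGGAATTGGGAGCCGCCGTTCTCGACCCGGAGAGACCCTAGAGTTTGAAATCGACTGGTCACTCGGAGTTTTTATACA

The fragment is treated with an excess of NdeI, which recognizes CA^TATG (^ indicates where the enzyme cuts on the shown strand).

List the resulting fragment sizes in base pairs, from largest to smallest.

The NdeI site (CATATG) starts at position 92.
NdeI cuts after base 2 of each site, so after position 93.
Linear molecule, 1 cut → 2 fragments:
  1–93 → 93 bp
  94–249 → 156 bp
Sorted largest to smallest: 156, 93 bp.

156, 93 bp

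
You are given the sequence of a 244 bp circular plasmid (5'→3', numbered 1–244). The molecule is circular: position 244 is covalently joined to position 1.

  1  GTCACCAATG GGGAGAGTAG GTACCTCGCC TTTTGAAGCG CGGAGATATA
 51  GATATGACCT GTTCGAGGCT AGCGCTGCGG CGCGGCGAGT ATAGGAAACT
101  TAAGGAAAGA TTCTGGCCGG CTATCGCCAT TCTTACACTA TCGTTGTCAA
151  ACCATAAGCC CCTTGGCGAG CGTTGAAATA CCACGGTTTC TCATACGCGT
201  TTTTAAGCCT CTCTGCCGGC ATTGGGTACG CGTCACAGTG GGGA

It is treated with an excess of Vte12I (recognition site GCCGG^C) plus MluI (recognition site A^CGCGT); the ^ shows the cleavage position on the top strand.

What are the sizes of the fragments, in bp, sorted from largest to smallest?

136, 75, 24, 9 bp

Vte12I sites (GCCGGC) start at positions 116, 215.
Vte12I cuts after base 5 of each site (before the last base), so after positions 120, 219.
MluI sites (ACGCGT) start at positions 195, 228.
MluI cuts after the first base of each site, so after positions 195, 228.
Combined cut positions: 120, 195, 219, 228.
Circular molecule, 4 cuts → 4 fragments:
  121–195 → 75 bp
  196–219 → 24 bp
  220–228 → 9 bp
  229–244 then 1–120 → 16 + 120 = 136 bp
Sorted largest to smallest: 136, 75, 24, 9 bp.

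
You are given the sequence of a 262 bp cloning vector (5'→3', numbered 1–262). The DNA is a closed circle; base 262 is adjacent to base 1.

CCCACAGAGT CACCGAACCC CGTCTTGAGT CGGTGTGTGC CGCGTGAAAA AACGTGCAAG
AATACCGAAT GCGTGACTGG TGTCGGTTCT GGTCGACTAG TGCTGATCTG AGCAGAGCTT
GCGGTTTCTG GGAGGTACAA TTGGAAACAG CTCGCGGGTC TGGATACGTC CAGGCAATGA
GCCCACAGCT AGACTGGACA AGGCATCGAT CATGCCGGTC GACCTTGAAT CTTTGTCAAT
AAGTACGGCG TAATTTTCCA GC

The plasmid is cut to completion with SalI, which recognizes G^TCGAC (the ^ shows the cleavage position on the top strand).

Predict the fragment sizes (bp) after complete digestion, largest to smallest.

SalI sites (GTCGAC) start at positions 92, 218.
SalI cuts after the first base of each site, so after positions 92, 218.
Circular molecule, 2 cuts → 2 fragments:
  93–218 → 126 bp
  219–262 then 1–92 → 44 + 92 = 136 bp
Sorted largest to smallest: 136, 126 bp.

136, 126 bp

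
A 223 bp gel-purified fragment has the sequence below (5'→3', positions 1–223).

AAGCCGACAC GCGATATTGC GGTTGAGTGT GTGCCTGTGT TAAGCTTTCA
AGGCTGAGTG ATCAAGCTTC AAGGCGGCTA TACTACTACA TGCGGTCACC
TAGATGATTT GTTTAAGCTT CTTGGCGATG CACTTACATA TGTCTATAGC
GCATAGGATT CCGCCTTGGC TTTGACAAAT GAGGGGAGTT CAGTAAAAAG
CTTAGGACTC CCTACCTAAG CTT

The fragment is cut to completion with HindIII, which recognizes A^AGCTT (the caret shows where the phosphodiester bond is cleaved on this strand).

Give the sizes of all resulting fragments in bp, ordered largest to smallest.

83, 51, 42, 22, 20, 5 bp

HindIII sites (AAGCTT) start at positions 42, 64, 115, 198, 218.
HindIII cuts after the first base of each site, so after positions 42, 64, 115, 198, 218.
Linear molecule, 5 cuts → 6 fragments:
  1–42 → 42 bp
  43–64 → 22 bp
  65–115 → 51 bp
  116–198 → 83 bp
  199–218 → 20 bp
  219–223 → 5 bp
Sorted largest to smallest: 83, 51, 42, 22, 20, 5 bp.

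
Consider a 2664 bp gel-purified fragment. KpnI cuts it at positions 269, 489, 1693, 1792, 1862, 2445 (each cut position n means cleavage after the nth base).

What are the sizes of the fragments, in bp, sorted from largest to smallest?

1204, 583, 269, 220, 219, 99, 70 bp

Linear molecule, 6 cuts → 7 fragments:
  269 − 0 = 269 bp
  489 − 269 = 220 bp
  1693 − 489 = 1204 bp
  1792 − 1693 = 99 bp
  1862 − 1792 = 70 bp
  2445 − 1862 = 583 bp
  2664 − 2445 = 219 bp
Sorted largest to smallest: 1204, 583, 269, 220, 219, 99, 70 bp.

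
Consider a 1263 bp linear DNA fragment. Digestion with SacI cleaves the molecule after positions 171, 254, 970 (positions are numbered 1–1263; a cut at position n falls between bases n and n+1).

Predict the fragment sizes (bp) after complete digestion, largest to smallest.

716, 293, 171, 83 bp

Linear molecule, 3 cuts → 4 fragments:
  171 − 0 = 171 bp
  254 − 171 = 83 bp
  970 − 254 = 716 bp
  1263 − 970 = 293 bp
Sorted largest to smallest: 716, 293, 171, 83 bp.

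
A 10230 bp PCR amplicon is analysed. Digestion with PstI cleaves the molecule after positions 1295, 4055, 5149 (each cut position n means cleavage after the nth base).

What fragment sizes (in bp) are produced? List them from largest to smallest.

Linear molecule, 3 cuts → 4 fragments:
  1295 − 0 = 1295 bp
  4055 − 1295 = 2760 bp
  5149 − 4055 = 1094 bp
  10230 − 5149 = 5081 bp
Sorted largest to smallest: 5081, 2760, 1295, 1094 bp.

5081, 2760, 1295, 1094 bp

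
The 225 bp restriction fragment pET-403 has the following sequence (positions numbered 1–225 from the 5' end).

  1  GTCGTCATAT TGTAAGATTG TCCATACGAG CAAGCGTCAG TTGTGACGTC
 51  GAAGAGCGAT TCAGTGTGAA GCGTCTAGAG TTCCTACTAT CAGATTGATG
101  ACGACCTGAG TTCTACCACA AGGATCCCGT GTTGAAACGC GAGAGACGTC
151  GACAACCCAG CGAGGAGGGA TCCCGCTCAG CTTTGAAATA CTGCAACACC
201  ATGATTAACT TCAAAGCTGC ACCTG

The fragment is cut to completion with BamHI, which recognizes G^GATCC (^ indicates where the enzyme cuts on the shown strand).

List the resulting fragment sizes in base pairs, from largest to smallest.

BamHI sites (GGATCC) start at positions 122, 168.
BamHI cuts after the first base of each site, so after positions 122, 168.
Linear molecule, 2 cuts → 3 fragments:
  1–122 → 122 bp
  123–168 → 46 bp
  169–225 → 57 bp
Sorted largest to smallest: 122, 57, 46 bp.

122, 57, 46 bp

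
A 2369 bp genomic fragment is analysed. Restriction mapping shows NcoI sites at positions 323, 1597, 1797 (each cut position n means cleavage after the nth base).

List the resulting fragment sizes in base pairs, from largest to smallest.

1274, 572, 323, 200 bp

Linear molecule, 3 cuts → 4 fragments:
  323 − 0 = 323 bp
  1597 − 323 = 1274 bp
  1797 − 1597 = 200 bp
  2369 − 1797 = 572 bp
Sorted largest to smallest: 1274, 572, 323, 200 bp.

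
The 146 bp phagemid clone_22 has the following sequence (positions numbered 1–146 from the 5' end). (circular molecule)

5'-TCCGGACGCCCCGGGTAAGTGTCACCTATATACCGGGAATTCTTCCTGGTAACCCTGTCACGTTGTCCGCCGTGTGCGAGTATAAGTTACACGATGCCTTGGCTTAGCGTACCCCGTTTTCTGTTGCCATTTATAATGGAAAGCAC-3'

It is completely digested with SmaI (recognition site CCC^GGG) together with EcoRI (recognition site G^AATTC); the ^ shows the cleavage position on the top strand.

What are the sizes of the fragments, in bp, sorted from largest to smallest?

The SmaI site (CCCGGG) starts at position 10.
SmaI cuts after base 3 of each site, so after position 12.
The EcoRI site (GAATTC) starts at position 37.
EcoRI cuts after the first base of each site, so after position 37.
Combined cut positions: 12, 37.
Circular molecule, 2 cuts → 2 fragments:
  13–37 → 25 bp
  38–146 then 1–12 → 109 + 12 = 121 bp
Sorted largest to smallest: 121, 25 bp.

121, 25 bp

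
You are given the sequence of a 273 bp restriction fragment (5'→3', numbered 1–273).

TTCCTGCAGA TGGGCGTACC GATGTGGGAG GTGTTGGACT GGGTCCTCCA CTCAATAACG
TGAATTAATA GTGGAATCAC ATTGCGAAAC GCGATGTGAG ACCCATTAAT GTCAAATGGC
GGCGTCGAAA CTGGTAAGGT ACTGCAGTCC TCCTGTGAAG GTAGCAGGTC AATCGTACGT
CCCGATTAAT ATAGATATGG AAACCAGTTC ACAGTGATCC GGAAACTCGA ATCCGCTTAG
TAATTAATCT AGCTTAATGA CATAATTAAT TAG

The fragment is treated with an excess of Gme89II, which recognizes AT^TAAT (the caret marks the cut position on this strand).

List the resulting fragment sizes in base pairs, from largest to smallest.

80, 65, 58, 41, 22, 7 bp

Gme89II sites (ATTAAT) start at positions 64, 105, 185, 243, 265.
Gme89II cuts after base 2 of each site, so after positions 65, 106, 186, 244, 266.
Linear molecule, 5 cuts → 6 fragments:
  1–65 → 65 bp
  66–106 → 41 bp
  107–186 → 80 bp
  187–244 → 58 bp
  245–266 → 22 bp
  267–273 → 7 bp
Sorted largest to smallest: 80, 65, 58, 41, 22, 7 bp.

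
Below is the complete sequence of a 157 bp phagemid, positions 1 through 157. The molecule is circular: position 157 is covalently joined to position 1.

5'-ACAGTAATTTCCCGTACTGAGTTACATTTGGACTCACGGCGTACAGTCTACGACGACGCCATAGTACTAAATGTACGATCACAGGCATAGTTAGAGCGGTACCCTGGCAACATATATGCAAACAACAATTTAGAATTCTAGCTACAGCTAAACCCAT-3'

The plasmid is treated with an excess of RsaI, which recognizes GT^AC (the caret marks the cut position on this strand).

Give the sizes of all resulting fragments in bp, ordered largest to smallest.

RsaI sites (GTAC) start at positions 14, 41, 64, 73, 99.
RsaI cuts after base 2 of each site, so after positions 15, 42, 65, 74, 100.
Circular molecule, 5 cuts → 5 fragments:
  16–42 → 27 bp
  43–65 → 23 bp
  66–74 → 9 bp
  75–100 → 26 bp
  101–157 then 1–15 → 57 + 15 = 72 bp
Sorted largest to smallest: 72, 27, 26, 23, 9 bp.

72, 27, 26, 23, 9 bp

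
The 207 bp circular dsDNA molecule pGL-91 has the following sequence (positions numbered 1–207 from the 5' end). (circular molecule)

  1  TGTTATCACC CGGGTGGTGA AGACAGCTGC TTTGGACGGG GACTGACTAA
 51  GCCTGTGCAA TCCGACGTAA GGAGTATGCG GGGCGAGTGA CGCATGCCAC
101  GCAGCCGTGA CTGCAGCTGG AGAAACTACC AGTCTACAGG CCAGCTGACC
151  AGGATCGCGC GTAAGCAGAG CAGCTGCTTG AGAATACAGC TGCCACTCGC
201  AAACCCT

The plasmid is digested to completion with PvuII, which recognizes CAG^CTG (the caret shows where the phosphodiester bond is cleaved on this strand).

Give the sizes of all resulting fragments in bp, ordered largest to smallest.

90, 44, 29, 28, 16 bp

PvuII sites (CAGCTG) start at positions 24, 114, 142, 171, 187.
PvuII cuts after base 3 of each site, so after positions 26, 116, 144, 173, 189.
Circular molecule, 5 cuts → 5 fragments:
  27–116 → 90 bp
  117–144 → 28 bp
  145–173 → 29 bp
  174–189 → 16 bp
  190–207 then 1–26 → 18 + 26 = 44 bp
Sorted largest to smallest: 90, 44, 29, 28, 16 bp.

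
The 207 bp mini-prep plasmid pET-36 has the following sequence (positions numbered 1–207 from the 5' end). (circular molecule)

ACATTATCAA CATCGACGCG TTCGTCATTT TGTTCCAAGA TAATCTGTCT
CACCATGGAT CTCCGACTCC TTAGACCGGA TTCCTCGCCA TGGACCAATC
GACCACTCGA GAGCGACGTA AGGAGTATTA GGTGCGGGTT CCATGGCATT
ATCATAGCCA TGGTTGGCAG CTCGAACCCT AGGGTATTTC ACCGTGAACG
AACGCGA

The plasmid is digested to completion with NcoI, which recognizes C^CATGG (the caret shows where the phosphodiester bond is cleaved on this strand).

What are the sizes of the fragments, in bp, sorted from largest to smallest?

102, 53, 35, 17 bp

NcoI sites (CCATGG) start at positions 53, 88, 141, 158.
NcoI cuts after the first base of each site, so after positions 53, 88, 141, 158.
Circular molecule, 4 cuts → 4 fragments:
  54–88 → 35 bp
  89–141 → 53 bp
  142–158 → 17 bp
  159–207 then 1–53 → 49 + 53 = 102 bp
Sorted largest to smallest: 102, 53, 35, 17 bp.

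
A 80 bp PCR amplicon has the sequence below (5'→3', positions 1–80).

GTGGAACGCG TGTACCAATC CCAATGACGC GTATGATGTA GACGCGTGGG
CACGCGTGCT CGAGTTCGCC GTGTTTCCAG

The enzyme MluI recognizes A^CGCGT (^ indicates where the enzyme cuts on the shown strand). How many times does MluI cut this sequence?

ACGCGT occurs starting at positions 6, 27, 42, 52.
MluI cuts at 4 sites.

4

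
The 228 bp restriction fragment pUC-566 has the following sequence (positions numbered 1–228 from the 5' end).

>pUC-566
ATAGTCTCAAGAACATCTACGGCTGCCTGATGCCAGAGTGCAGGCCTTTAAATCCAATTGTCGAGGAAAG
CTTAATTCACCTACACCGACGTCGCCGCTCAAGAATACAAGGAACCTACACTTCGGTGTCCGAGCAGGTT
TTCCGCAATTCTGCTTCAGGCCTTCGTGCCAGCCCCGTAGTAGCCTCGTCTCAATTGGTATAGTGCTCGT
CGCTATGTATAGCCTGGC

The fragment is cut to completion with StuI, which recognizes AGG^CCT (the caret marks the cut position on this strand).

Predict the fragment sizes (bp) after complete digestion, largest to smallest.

StuI sites (AGGCCT) start at positions 42, 158.
StuI cuts after base 3 of each site, so after positions 44, 160.
Linear molecule, 2 cuts → 3 fragments:
  1–44 → 44 bp
  45–160 → 116 bp
  161–228 → 68 bp
Sorted largest to smallest: 116, 68, 44 bp.

116, 68, 44 bp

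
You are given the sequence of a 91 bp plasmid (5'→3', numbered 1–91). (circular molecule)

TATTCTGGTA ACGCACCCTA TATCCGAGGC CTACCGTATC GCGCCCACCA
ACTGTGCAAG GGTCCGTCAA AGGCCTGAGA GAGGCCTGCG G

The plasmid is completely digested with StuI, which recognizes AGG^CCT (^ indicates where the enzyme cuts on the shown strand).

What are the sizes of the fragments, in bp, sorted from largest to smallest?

44, 36, 11 bp

StuI sites (AGGCCT) start at positions 27, 71, 82.
StuI cuts after base 3 of each site, so after positions 29, 73, 84.
Circular molecule, 3 cuts → 3 fragments:
  30–73 → 44 bp
  74–84 → 11 bp
  85–91 then 1–29 → 7 + 29 = 36 bp
Sorted largest to smallest: 44, 36, 11 bp.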